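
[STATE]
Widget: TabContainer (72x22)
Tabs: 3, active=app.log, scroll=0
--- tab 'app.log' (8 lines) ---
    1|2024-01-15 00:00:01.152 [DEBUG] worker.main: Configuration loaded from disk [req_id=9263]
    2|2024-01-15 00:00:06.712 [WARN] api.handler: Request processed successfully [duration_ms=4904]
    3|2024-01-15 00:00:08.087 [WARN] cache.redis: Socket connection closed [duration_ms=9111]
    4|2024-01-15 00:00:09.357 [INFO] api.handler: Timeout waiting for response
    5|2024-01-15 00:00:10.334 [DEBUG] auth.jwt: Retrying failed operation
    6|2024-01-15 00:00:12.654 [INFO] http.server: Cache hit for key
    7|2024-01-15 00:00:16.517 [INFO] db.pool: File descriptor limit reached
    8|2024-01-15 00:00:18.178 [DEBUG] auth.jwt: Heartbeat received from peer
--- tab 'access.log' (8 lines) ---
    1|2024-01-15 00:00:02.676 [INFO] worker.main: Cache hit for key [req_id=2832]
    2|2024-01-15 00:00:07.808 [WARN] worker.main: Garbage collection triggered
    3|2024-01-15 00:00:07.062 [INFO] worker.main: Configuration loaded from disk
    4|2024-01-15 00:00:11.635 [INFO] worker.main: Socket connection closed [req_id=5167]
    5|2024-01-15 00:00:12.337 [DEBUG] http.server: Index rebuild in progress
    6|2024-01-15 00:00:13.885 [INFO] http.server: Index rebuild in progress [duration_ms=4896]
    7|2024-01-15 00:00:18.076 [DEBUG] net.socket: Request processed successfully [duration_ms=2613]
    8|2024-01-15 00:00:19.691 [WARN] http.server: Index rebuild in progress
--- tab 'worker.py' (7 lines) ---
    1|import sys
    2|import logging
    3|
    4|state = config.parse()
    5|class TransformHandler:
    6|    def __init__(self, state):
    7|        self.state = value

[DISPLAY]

[app.log]│ access.log │ worker.py                                       
────────────────────────────────────────────────────────────────────────
2024-01-15 00:00:01.152 [DEBUG] worker.main: Configuration loaded from d
2024-01-15 00:00:06.712 [WARN] api.handler: Request processed successful
2024-01-15 00:00:08.087 [WARN] cache.redis: Socket connection closed [du
2024-01-15 00:00:09.357 [INFO] api.handler: Timeout waiting for response
2024-01-15 00:00:10.334 [DEBUG] auth.jwt: Retrying failed operation     
2024-01-15 00:00:12.654 [INFO] http.server: Cache hit for key           
2024-01-15 00:00:16.517 [INFO] db.pool: File descriptor limit reached   
2024-01-15 00:00:18.178 [DEBUG] auth.jwt: Heartbeat received from peer  
                                                                        
                                                                        
                                                                        
                                                                        
                                                                        
                                                                        
                                                                        
                                                                        
                                                                        
                                                                        
                                                                        
                                                                        


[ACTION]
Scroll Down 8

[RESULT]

[app.log]│ access.log │ worker.py                                       
────────────────────────────────────────────────────────────────────────
2024-01-15 00:00:18.178 [DEBUG] auth.jwt: Heartbeat received from peer  
                                                                        
                                                                        
                                                                        
                                                                        
                                                                        
                                                                        
                                                                        
                                                                        
                                                                        
                                                                        
                                                                        
                                                                        
                                                                        
                                                                        
                                                                        
                                                                        
                                                                        
                                                                        
                                                                        


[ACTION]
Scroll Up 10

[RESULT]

[app.log]│ access.log │ worker.py                                       
────────────────────────────────────────────────────────────────────────
2024-01-15 00:00:01.152 [DEBUG] worker.main: Configuration loaded from d
2024-01-15 00:00:06.712 [WARN] api.handler: Request processed successful
2024-01-15 00:00:08.087 [WARN] cache.redis: Socket connection closed [du
2024-01-15 00:00:09.357 [INFO] api.handler: Timeout waiting for response
2024-01-15 00:00:10.334 [DEBUG] auth.jwt: Retrying failed operation     
2024-01-15 00:00:12.654 [INFO] http.server: Cache hit for key           
2024-01-15 00:00:16.517 [INFO] db.pool: File descriptor limit reached   
2024-01-15 00:00:18.178 [DEBUG] auth.jwt: Heartbeat received from peer  
                                                                        
                                                                        
                                                                        
                                                                        
                                                                        
                                                                        
                                                                        
                                                                        
                                                                        
                                                                        
                                                                        
                                                                        


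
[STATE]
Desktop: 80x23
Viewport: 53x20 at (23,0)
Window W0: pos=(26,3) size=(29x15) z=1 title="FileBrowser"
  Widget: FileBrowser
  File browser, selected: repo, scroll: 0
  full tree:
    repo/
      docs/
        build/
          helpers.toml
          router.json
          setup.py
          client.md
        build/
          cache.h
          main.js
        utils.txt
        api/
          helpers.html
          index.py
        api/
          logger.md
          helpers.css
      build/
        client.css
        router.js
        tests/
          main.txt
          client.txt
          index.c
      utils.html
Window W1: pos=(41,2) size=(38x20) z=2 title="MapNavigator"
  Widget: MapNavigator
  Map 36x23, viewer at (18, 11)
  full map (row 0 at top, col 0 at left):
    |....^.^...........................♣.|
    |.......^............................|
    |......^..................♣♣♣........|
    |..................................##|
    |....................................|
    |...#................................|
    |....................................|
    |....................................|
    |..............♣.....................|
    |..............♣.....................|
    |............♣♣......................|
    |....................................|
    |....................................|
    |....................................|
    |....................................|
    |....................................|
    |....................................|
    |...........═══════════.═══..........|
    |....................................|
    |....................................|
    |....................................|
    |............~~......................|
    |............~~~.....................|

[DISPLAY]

                                                     
                                                     
                  ┏━━━━━━━━━━━━━━━━━━━━━━━━━━━━━━━━━━
   ┏━━━━━━━━━━━━━━┃ MapNavigator                     
   ┃ FileBrowser  ┠──────────────────────────────────
   ┠──────────────┃..................................
   ┃> [-] repo/   ┃..................................
   ┃    [+] docs/ ┃...#..............................
   ┃    [+] build/┃..................................
   ┃    utils.html┃..................................
   ┃              ┃..............♣...................
   ┃              ┃..............♣...................
   ┃              ┃............♣♣....................
   ┃              ┃..................@...............
   ┃              ┃..................................
   ┃              ┃..................................
   ┃              ┃..................................
   ┗━━━━━━━━━━━━━━┃..................................
                  ┃..................................
                  ┃...........═══════════.═══........


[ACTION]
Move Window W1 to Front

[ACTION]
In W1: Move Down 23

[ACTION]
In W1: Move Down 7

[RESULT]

                                                     
                                                     
                  ┏━━━━━━━━━━━━━━━━━━━━━━━━━━━━━━━━━━
   ┏━━━━━━━━━━━━━━┃ MapNavigator                     
   ┃ FileBrowser  ┠──────────────────────────────────
   ┠──────────────┃..................................
   ┃> [-] repo/   ┃..................................
   ┃    [+] docs/ ┃..................................
   ┃    [+] build/┃...........═══════════.═══........
   ┃    utils.html┃..................................
   ┃              ┃..................................
   ┃              ┃..................................
   ┃              ┃............~~....................
   ┃              ┃............~~~...@...............
   ┃              ┃                                  
   ┃              ┃                                  
   ┃              ┃                                  
   ┗━━━━━━━━━━━━━━┃                                  
                  ┃                                  
                  ┃                                  


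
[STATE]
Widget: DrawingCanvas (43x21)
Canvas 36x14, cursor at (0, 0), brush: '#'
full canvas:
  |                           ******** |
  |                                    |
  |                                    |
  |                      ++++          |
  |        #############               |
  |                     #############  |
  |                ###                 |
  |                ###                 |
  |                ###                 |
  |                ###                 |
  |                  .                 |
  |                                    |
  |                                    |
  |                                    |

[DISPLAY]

+                          ********        
                                           
                                           
                      ++++                 
        #############                      
                     #############         
                ###                        
                ###                        
                ###                        
                ###                        
                  .                        
                                           
                                           
                                           
                                           
                                           
                                           
                                           
                                           
                                           
                                           


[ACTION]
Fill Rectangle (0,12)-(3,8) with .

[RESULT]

+       .....              ********        
        .....                              
        .....                              
        .....         ++++                 
        #############                      
                     #############         
                ###                        
                ###                        
                ###                        
                ###                        
                  .                        
                                           
                                           
                                           
                                           
                                           
                                           
                                           
                                           
                                           
                                           


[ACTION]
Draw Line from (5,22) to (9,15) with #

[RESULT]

+       .....              ********        
        .....                              
        .....                              
        .....         ++++                 
        #############                      
                     #############         
                ### ##                     
                ####                       
                ###                        
               ####                        
                  .                        
                                           
                                           
                                           
                                           
                                           
                                           
                                           
                                           
                                           
                                           


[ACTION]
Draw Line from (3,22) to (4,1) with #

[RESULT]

+       .....              ********        
        .....                              
        .....                              
        ....###########+++                 
 ####################                      
                     #############         
                ### ##                     
                ####                       
                ###                        
               ####                        
                  .                        
                                           
                                           
                                           
                                           
                                           
                                           
                                           
                                           
                                           
                                           


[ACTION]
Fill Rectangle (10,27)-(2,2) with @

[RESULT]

+       .....              ********        
        .....                              
  @@@@@@@@@@@@@@@@@@@@@@@@@@               
  @@@@@@@@@@@@@@@@@@@@@@@@@@               
 #@@@@@@@@@@@@@@@@@@@@@@@@@@               
  @@@@@@@@@@@@@@@@@@@@@@@@@@######         
  @@@@@@@@@@@@@@@@@@@@@@@@@@               
  @@@@@@@@@@@@@@@@@@@@@@@@@@               
  @@@@@@@@@@@@@@@@@@@@@@@@@@               
  @@@@@@@@@@@@@@@@@@@@@@@@@@               
  @@@@@@@@@@@@@@@@@@@@@@@@@@               
                                           
                                           
                                           
                                           
                                           
                                           
                                           
                                           
                                           
                                           


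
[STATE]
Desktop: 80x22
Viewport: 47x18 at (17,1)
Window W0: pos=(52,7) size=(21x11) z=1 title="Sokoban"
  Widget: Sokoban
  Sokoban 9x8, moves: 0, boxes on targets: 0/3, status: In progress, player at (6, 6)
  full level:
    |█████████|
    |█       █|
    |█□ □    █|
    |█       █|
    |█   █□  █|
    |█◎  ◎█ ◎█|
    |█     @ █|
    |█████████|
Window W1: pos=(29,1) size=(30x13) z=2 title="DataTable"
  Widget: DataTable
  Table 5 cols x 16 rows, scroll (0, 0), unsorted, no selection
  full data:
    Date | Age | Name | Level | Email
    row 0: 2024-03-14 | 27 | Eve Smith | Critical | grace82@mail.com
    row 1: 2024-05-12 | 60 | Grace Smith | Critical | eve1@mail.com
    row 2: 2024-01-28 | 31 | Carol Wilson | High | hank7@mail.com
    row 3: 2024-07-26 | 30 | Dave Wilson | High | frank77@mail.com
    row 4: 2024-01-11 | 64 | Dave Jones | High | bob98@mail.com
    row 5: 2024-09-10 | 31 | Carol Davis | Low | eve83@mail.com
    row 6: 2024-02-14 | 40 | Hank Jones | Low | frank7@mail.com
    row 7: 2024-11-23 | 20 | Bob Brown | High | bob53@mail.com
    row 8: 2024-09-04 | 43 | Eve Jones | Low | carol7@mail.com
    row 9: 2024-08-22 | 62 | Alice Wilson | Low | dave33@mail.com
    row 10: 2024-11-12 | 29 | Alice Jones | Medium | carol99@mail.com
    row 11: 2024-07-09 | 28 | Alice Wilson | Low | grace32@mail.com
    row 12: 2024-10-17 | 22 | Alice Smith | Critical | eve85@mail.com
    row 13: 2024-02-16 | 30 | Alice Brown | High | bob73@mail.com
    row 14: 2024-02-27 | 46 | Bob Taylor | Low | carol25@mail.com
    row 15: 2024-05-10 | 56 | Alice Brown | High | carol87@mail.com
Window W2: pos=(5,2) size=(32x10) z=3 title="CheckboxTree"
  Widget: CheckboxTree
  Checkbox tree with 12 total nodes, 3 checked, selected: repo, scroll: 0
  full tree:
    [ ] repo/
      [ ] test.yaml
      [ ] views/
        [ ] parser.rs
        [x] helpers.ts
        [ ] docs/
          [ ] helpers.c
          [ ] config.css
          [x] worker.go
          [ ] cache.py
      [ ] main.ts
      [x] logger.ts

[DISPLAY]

            ┏━━━━━━━━━━━━━━━━━━━━━━━━━━━━┓     
━━━━━━━━━━━━━━━━━━━┓ble                  ┃     
ee                 ┃─────────────────────┨     
───────────────────┨   │Age│Name        │┃     
                   ┃───┼───┼────────────┼┃     
.yaml              ┃-14│27 │Eve Smith   │┃     
s/                 ┃-12│60 │Grace Smith │┃━━━━━
rser.rs            ┃-28│31 │Carol Wilson│┃an   
lpers.ts           ┃-26│30 │Dave Wilson │┃─────
cs/                ┃-11│64 │Dave Jones  │┃███  
━━━━━━━━━━━━━━━━━━━┛-10│31 │Carol Davis │┃  █  
            ┃2024-02-14│40 │Hank Jones  │┃  █  
            ┗━━━━━━━━━━━━━━━━━━━━━━━━━━━━┛  █  
                                   ┃█   █□  █  
                                   ┃█◎  ◎█ ◎█  
                                   ┃█     @ █  
                                   ┗━━━━━━━━━━━
                                               


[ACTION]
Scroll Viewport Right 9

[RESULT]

   ┏━━━━━━━━━━━━━━━━━━━━━━━━━━━━┓              
━━━━━━━━━━┓ble                  ┃              
          ┃─────────────────────┨              
──────────┨   │Age│Name        │┃              
          ┃───┼───┼────────────┼┃              
          ┃-14│27 │Eve Smith   │┃              
          ┃-12│60 │Grace Smith │┃━━━━━━━━━━━━━┓
          ┃-28│31 │Carol Wilson│┃an           ┃
          ┃-26│30 │Dave Wilson │┃─────────────┨
          ┃-11│64 │Dave Jones  │┃███          ┃
━━━━━━━━━━┛-10│31 │Carol Davis │┃  █          ┃
   ┃2024-02-14│40 │Hank Jones  │┃  █          ┃
   ┗━━━━━━━━━━━━━━━━━━━━━━━━━━━━┛  █          ┃
                          ┃█   █□  █          ┃
                          ┃█◎  ◎█ ◎█          ┃
                          ┃█     @ █          ┃
                          ┗━━━━━━━━━━━━━━━━━━━┛
                                               


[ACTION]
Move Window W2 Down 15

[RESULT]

   ┏━━━━━━━━━━━━━━━━━━━━━━━━━━━━┓              
   ┃ DataTable                  ┃              
   ┠────────────────────────────┨              
   ┃Date      │Age│Name        │┃              
   ┃──────────┼───┼────────────┼┃              
   ┃2024-03-14│27 │Eve Smith   │┃              
   ┃2024-05-12│60 │Grace Smith │┃━━━━━━━━━━━━━┓
   ┃2024-01-28│31 │Carol Wilson│┃an           ┃
   ┃2024-07-26│30 │Dave Wilson │┃─────────────┨
   ┃2024-01-11│64 │Dave Jones  │┃███          ┃
   ┃2024-09-10│31 │Carol Davis │┃  █          ┃
━━━━━━━━━━┓-14│40 │Hank Jones  │┃  █          ┃
          ┃━━━━━━━━━━━━━━━━━━━━━┛  █          ┃
──────────┨               ┃█   █□  █          ┃
          ┃               ┃█◎  ◎█ ◎█          ┃
          ┃               ┃█     @ █          ┃
          ┃               ┗━━━━━━━━━━━━━━━━━━━┛
          ┃                                    


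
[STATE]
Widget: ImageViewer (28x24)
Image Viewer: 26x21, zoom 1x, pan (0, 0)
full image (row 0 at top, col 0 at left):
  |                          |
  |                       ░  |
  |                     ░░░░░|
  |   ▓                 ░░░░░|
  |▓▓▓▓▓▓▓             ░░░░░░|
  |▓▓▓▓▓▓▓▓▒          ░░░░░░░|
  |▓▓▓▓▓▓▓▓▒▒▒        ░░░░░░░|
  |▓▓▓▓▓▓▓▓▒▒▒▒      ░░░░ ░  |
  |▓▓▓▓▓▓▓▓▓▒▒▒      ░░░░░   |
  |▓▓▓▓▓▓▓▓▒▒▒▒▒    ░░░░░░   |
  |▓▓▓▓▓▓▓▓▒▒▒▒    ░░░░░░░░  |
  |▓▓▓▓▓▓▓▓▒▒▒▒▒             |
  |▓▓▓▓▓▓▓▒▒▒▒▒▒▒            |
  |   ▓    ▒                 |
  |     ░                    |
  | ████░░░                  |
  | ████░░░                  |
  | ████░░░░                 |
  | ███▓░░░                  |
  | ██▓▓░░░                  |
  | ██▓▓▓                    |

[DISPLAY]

                            
                       ░    
                     ░░░░░  
   ▓                 ░░░░░  
▓▓▓▓▓▓▓             ░░░░░░  
▓▓▓▓▓▓▓▓▒          ░░░░░░░  
▓▓▓▓▓▓▓▓▒▒▒        ░░░░░░░  
▓▓▓▓▓▓▓▓▒▒▒▒      ░░░░ ░    
▓▓▓▓▓▓▓▓▓▒▒▒      ░░░░░     
▓▓▓▓▓▓▓▓▒▒▒▒▒    ░░░░░░     
▓▓▓▓▓▓▓▓▒▒▒▒    ░░░░░░░░    
▓▓▓▓▓▓▓▓▒▒▒▒▒               
▓▓▓▓▓▓▓▒▒▒▒▒▒▒              
   ▓    ▒                   
     ░                      
 ████░░░                    
 ████░░░                    
 ████░░░░                   
 ███▓░░░                    
 ██▓▓░░░                    
 ██▓▓▓                      
                            
                            
                            


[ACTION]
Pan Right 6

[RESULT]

                            
                 ░          
               ░░░░░        
               ░░░░░        
▓             ░░░░░░        
▓▓▒          ░░░░░░░        
▓▓▒▒▒        ░░░░░░░        
▓▓▒▒▒▒      ░░░░ ░          
▓▓▓▒▒▒      ░░░░░           
▓▓▒▒▒▒▒    ░░░░░░           
▓▓▒▒▒▒    ░░░░░░░░          
▓▓▒▒▒▒▒                     
▓▒▒▒▒▒▒▒                    
  ▒                         
                            
░░                          
░░                          
░░░                         
░░                          
░░                          
                            
                            
                            
                            


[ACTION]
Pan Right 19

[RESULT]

                            
                            
░                           
░                           
░                           
░                           
░                           
                            
                            
                            
                            
                            
                            
                            
                            
                            
                            
                            
                            
                            
                            
                            
                            
                            


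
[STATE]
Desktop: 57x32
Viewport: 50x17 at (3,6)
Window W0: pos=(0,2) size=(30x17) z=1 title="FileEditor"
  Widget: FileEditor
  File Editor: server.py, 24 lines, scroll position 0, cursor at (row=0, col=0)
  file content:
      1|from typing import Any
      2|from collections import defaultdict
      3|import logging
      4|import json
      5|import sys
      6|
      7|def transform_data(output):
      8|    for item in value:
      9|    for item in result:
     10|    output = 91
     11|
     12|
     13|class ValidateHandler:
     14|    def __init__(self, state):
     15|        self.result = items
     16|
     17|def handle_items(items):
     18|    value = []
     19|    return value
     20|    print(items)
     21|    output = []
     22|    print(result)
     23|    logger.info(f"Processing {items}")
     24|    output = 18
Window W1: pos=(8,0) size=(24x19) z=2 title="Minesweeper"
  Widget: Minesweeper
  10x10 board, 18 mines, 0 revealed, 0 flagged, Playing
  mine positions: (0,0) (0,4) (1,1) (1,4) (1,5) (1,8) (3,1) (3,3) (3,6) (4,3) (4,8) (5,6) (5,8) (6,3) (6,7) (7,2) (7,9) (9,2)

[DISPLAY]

om co┃■■■■■■■■■■            ┃                     
port ┃■■■■■■■■■■            ┃                     
port ┃■■■■■■■■■■            ┃                     
port ┃■■■■■■■■■■            ┃                     
     ┃■■■■■■■■■■            ┃                     
f tra┃■■■■■■■■■■            ┃                     
  for┃■■■■■■■■■■            ┃                     
  for┃                      ┃                     
  out┃                      ┃                     
     ┃                      ┃                     
     ┃                      ┃                     
ass V┃                      ┃                     
━━━━━┗━━━━━━━━━━━━━━━━━━━━━━┛                     
                                                  
                                                  
                                                  
                                                  


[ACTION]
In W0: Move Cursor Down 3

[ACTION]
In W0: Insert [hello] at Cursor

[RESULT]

om co┃■■■■■■■■■■            ┃                     
port ┃■■■■■■■■■■            ┃                     
llo█m┃■■■■■■■■■■            ┃                     
port ┃■■■■■■■■■■            ┃                     
     ┃■■■■■■■■■■            ┃                     
f tra┃■■■■■■■■■■            ┃                     
  for┃■■■■■■■■■■            ┃                     
  for┃                      ┃                     
  out┃                      ┃                     
     ┃                      ┃                     
     ┃                      ┃                     
ass V┃                      ┃                     
━━━━━┗━━━━━━━━━━━━━━━━━━━━━━┛                     
                                                  
                                                  
                                                  
                                                  


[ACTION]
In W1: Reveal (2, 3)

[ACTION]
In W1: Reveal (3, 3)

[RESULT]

om co┃■✹■✹■■✹■■■            ┃                     
port ┃■■■✹■■■■✹■            ┃                     
llo█m┃■■■■■■✹■✹■            ┃                     
port ┃■■■✹■■■✹■■            ┃                     
     ┃■■✹■■■■■■✹            ┃                     
f tra┃■■■■■■■■■■            ┃                     
  for┃■■✹■■■■■■■            ┃                     
  for┃                      ┃                     
  out┃                      ┃                     
     ┃                      ┃                     
     ┃                      ┃                     
ass V┃                      ┃                     
━━━━━┗━━━━━━━━━━━━━━━━━━━━━━┛                     
                                                  
                                                  
                                                  
                                                  


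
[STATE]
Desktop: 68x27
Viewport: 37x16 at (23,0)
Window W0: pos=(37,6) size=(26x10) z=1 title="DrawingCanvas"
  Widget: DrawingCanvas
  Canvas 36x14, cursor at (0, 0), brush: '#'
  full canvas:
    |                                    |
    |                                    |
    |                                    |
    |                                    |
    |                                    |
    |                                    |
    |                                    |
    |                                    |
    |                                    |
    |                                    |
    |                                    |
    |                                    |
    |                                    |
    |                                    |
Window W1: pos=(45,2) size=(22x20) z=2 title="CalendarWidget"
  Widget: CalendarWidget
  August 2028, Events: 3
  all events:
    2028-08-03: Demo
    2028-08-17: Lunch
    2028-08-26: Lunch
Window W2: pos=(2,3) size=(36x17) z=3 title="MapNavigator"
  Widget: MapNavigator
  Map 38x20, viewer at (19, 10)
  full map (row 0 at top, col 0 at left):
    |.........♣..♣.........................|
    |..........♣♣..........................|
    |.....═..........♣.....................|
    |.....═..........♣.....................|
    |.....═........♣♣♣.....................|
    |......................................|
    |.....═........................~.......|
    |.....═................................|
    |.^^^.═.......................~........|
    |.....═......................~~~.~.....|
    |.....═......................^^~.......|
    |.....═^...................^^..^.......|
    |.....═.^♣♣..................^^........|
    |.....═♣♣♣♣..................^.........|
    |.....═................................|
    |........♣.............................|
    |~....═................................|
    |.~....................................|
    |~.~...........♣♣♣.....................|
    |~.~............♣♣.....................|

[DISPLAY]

                                     
                                     
                      ┏━━━━━━━━━━━━━━
━━━━━━━━━━━━━━┓       ┃ CalendarWidge
              ┃       ┠──────────────
──────────────┨       ┃    August 202
..............┃━━━━━━━┃Mo Tu We Th Fr
..............┃ Drawin┃    1  2  3*  
........~.....┃───────┃ 7  8  9 10 11
..............┃+      ┃14 15 16 17* 1
.......~......┃       ┃21 22 23 24 25
......~~~.~...┃       ┃28 29 30 31   
......^^~.....┃       ┃              
....^^..^.....┃       ┃              
......^^......┃       ┃              
......^.......┃━━━━━━━┃              


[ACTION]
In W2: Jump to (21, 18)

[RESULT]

                                     
                                     
                      ┏━━━━━━━━━━━━━━
━━━━━━━━━━━━━━┓       ┃ CalendarWidge
              ┃       ┠──────────────
──────────────┨       ┃    August 202
....^^........┃━━━━━━━┃Mo Tu We Th Fr
....^.........┃ Drawin┃    1  2  3*  
..............┃───────┃ 7  8  9 10 11
..............┃+      ┃14 15 16 17* 1
..............┃       ┃21 22 23 24 25
..............┃       ┃28 29 30 31   
..............┃       ┃              
..............┃       ┃              
              ┃       ┃              
              ┃━━━━━━━┃              


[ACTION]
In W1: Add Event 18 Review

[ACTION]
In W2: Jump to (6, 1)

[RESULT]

                                     
                                     
                      ┏━━━━━━━━━━━━━━
━━━━━━━━━━━━━━┓       ┃ CalendarWidge
              ┃       ┠──────────────
──────────────┨       ┃    August 202
              ┃━━━━━━━┃Mo Tu We Th Fr
              ┃ Drawin┃    1  2  3*  
              ┃───────┃ 7  8  9 10 11
              ┃+      ┃14 15 16 17* 1
              ┃       ┃21 22 23 24 25
♣..♣..........┃       ┃28 29 30 31   
.♣♣...........┃       ┃              
.......♣......┃       ┃              
.......♣......┃       ┃              
.....♣♣♣......┃━━━━━━━┃              


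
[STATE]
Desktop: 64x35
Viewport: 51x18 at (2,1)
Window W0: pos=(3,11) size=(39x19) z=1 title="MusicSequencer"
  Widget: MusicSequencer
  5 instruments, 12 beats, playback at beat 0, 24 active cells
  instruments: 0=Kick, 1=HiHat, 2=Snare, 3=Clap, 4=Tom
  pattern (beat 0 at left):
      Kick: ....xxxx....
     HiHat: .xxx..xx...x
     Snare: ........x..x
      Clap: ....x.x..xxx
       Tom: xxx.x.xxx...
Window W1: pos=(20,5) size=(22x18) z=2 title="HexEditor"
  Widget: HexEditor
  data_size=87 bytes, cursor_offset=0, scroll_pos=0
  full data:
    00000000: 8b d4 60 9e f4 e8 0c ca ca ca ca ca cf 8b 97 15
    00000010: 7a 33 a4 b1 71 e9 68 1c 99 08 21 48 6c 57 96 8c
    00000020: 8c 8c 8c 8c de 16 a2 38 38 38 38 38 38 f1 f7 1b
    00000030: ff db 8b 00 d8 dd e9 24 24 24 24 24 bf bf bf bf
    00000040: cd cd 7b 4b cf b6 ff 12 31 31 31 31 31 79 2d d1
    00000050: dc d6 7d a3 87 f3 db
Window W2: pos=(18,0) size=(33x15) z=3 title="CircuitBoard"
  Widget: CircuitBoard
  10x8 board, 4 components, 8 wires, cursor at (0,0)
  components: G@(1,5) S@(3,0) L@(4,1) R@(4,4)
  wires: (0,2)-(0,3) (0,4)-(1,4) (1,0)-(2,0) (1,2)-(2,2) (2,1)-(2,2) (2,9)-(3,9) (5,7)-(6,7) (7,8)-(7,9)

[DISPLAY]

                ┃ CircuitBoard                  ┃  
                ┠───────────────────────────────┨  
                ┃   0 1 2 3 4 5 6 7 8 9         ┃  
                ┃0  [.]      · ─ ·   ·          ┃  
                ┃                    │          ┃  
                ┃1   ·       ·       ·   G      ┃  
                ┃    │       │                  ┃  
                ┃2   ·   · ─ ·                  ┃  
                ┃                               ┃  
                ┃3   S                          ┃  
 ┏━━━━━━━━━━━━━━┃                               ┃  
 ┃ MusicSequence┃4       L           R          ┃  
 ┠──────────────┃                               ┃  
 ┃      ▼1234567┗━━━━━━━━━━━━━━━━━━━━━━━━━━━━━━━┛  
 ┃  Kick····████··┃                    ┃           
 ┃ HiHat·███··██··┃                    ┃           
 ┃ Snare········█·┃                    ┃           
 ┃  Clap····█·█··█┃                    ┃           


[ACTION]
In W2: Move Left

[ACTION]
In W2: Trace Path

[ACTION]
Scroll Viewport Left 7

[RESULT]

                  ┃ CircuitBoard                  ┃
                  ┠───────────────────────────────┨
                  ┃   0 1 2 3 4 5 6 7 8 9         ┃
                  ┃0  [.]      · ─ ·   ·          ┃
                  ┃                    │          ┃
                  ┃1   ·       ·       ·   G      ┃
                  ┃    │       │                  ┃
                  ┃2   ·   · ─ ·                  ┃
                  ┃                               ┃
                  ┃3   S                          ┃
   ┏━━━━━━━━━━━━━━┃                               ┃
   ┃ MusicSequence┃4       L           R          ┃
   ┠──────────────┃                               ┃
   ┃      ▼1234567┗━━━━━━━━━━━━━━━━━━━━━━━━━━━━━━━┛
   ┃  Kick····████··┃                    ┃         
   ┃ HiHat·███··██··┃                    ┃         
   ┃ Snare········█·┃                    ┃         
   ┃  Clap····█·█··█┃                    ┃         


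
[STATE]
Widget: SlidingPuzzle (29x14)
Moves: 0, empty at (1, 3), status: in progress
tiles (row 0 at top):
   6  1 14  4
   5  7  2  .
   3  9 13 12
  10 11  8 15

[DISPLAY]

┌────┬────┬────┬────┐        
│  6 │  1 │ 14 │  4 │        
├────┼────┼────┼────┤        
│  5 │  7 │  2 │    │        
├────┼────┼────┼────┤        
│  3 │  9 │ 13 │ 12 │        
├────┼────┼────┼────┤        
│ 10 │ 11 │  8 │ 15 │        
└────┴────┴────┴────┘        
Moves: 0                     
                             
                             
                             
                             


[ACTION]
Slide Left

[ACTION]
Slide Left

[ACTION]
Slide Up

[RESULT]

┌────┬────┬────┬────┐        
│  6 │  1 │ 14 │  4 │        
├────┼────┼────┼────┤        
│  5 │  7 │  2 │ 12 │        
├────┼────┼────┼────┤        
│  3 │  9 │ 13 │    │        
├────┼────┼────┼────┤        
│ 10 │ 11 │  8 │ 15 │        
└────┴────┴────┴────┘        
Moves: 1                     
                             
                             
                             
                             


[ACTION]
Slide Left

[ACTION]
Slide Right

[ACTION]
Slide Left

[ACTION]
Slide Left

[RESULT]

┌────┬────┬────┬────┐        
│  6 │  1 │ 14 │  4 │        
├────┼────┼────┼────┤        
│  5 │  7 │  2 │ 12 │        
├────┼────┼────┼────┤        
│  3 │  9 │ 13 │    │        
├────┼────┼────┼────┤        
│ 10 │ 11 │  8 │ 15 │        
└────┴────┴────┴────┘        
Moves: 3                     
                             
                             
                             
                             
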